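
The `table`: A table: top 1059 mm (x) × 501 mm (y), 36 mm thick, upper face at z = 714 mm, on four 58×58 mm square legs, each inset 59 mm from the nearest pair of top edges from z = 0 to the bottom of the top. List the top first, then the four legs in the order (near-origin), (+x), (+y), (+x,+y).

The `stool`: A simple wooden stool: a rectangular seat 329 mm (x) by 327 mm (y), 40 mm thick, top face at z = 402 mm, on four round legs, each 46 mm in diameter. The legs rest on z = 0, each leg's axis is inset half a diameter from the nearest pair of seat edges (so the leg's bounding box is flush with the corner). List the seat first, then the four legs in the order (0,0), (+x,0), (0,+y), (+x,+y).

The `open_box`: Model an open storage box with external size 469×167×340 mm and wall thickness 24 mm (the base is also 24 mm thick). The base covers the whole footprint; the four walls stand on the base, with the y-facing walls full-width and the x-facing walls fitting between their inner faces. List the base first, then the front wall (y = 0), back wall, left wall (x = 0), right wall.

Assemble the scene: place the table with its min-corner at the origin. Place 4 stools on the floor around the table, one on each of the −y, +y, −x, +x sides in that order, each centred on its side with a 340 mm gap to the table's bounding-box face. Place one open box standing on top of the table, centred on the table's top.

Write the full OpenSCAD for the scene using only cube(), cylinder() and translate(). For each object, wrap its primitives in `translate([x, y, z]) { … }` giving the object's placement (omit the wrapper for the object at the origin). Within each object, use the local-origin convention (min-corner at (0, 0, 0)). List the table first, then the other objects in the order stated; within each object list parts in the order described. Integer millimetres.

translate([0, 0, 678]) cube([1059, 501, 36]);
translate([59, 59, 0]) cube([58, 58, 678]);
translate([942, 59, 0]) cube([58, 58, 678]);
translate([59, 384, 0]) cube([58, 58, 678]);
translate([942, 384, 0]) cube([58, 58, 678]);
translate([365, -667, 0]) {
  translate([0, 0, 362]) cube([329, 327, 40]);
  translate([23, 23, 0]) cylinder(h = 362, r = 23);
  translate([306, 23, 0]) cylinder(h = 362, r = 23);
  translate([23, 304, 0]) cylinder(h = 362, r = 23);
  translate([306, 304, 0]) cylinder(h = 362, r = 23);
}
translate([365, 841, 0]) {
  translate([0, 0, 362]) cube([329, 327, 40]);
  translate([23, 23, 0]) cylinder(h = 362, r = 23);
  translate([306, 23, 0]) cylinder(h = 362, r = 23);
  translate([23, 304, 0]) cylinder(h = 362, r = 23);
  translate([306, 304, 0]) cylinder(h = 362, r = 23);
}
translate([-669, 87, 0]) {
  translate([0, 0, 362]) cube([329, 327, 40]);
  translate([23, 23, 0]) cylinder(h = 362, r = 23);
  translate([306, 23, 0]) cylinder(h = 362, r = 23);
  translate([23, 304, 0]) cylinder(h = 362, r = 23);
  translate([306, 304, 0]) cylinder(h = 362, r = 23);
}
translate([1399, 87, 0]) {
  translate([0, 0, 362]) cube([329, 327, 40]);
  translate([23, 23, 0]) cylinder(h = 362, r = 23);
  translate([306, 23, 0]) cylinder(h = 362, r = 23);
  translate([23, 304, 0]) cylinder(h = 362, r = 23);
  translate([306, 304, 0]) cylinder(h = 362, r = 23);
}
translate([295, 167, 714]) {
  cube([469, 167, 24]);
  translate([0, 0, 24]) cube([469, 24, 316]);
  translate([0, 143, 24]) cube([469, 24, 316]);
  translate([0, 24, 24]) cube([24, 119, 316]);
  translate([445, 24, 24]) cube([24, 119, 316]);
}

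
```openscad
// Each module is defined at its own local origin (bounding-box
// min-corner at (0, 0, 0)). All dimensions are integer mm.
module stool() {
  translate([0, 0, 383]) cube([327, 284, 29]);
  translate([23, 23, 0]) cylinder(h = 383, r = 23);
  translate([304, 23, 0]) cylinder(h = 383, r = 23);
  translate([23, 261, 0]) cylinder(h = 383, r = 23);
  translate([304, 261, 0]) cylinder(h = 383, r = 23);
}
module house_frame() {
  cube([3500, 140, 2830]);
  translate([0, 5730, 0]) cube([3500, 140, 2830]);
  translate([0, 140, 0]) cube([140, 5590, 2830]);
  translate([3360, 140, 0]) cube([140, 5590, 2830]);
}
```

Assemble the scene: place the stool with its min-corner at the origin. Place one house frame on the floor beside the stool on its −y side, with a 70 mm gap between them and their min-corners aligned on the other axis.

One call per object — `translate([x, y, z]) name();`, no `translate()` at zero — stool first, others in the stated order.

stool();
translate([0, -5940, 0]) house_frame();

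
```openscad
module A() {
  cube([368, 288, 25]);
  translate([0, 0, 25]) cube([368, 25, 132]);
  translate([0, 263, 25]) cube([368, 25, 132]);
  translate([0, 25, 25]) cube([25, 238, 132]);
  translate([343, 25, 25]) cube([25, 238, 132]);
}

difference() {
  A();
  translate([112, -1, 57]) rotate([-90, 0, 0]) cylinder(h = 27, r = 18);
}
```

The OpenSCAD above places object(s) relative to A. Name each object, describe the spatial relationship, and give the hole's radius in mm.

The subtracted cylinder has r = 18 mm.

A is an open box. The open box has a circular hole through its front wall. The hole's radius is 18 mm.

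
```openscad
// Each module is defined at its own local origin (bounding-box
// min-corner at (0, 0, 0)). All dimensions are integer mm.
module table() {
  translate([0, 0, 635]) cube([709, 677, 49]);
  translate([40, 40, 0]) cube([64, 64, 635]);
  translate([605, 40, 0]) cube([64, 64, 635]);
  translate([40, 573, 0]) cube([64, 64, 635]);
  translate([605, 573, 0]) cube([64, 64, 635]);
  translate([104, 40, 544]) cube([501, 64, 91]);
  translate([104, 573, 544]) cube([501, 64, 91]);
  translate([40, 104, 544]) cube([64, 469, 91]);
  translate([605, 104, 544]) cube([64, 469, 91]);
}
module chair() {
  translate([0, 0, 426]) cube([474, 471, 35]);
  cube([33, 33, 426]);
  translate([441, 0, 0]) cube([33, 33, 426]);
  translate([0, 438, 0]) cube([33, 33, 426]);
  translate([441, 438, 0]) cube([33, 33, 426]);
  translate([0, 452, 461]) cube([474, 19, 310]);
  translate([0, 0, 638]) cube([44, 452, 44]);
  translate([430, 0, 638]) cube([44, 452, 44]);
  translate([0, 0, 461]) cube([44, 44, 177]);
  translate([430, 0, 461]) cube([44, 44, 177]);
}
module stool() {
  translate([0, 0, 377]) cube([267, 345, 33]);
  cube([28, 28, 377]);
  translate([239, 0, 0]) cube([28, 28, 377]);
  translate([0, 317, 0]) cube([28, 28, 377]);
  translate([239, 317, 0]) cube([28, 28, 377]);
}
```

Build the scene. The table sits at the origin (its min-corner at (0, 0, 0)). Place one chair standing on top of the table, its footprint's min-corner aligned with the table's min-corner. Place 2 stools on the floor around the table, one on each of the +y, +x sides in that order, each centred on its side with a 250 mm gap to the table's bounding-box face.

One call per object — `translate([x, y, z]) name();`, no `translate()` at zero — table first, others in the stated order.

table();
translate([0, 0, 684]) chair();
translate([221, 927, 0]) stool();
translate([959, 166, 0]) stool();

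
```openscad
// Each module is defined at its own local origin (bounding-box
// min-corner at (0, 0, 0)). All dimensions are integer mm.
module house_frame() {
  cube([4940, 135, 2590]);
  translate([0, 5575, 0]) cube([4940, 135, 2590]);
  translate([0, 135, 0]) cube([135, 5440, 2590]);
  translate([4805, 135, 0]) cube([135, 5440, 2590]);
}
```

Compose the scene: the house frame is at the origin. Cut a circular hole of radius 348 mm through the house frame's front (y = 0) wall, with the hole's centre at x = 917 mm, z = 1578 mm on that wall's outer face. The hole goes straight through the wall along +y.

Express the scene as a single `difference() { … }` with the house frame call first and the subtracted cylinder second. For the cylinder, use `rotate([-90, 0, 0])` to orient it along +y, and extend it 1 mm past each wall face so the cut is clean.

difference() {
  house_frame();
  translate([917, -1, 1578]) rotate([-90, 0, 0]) cylinder(h = 137, r = 348);
}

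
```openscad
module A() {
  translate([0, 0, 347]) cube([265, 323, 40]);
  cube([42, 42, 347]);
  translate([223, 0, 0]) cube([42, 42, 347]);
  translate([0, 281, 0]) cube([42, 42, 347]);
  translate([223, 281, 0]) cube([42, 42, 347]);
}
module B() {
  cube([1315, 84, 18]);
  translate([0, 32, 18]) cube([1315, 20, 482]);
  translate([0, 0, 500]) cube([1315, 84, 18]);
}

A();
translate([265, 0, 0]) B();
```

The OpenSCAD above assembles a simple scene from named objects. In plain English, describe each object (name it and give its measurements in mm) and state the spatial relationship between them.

A is a simple wooden stool: a rectangular seat 265 mm (x) by 323 mm (y), 40 mm thick, top face at z = 387 mm, on four square legs, each 42×42 mm in cross-section. The legs rest on z = 0, each flush with a corner of the seat.

B is an I-beam lying along x, 1315 mm long. Overall section height 518 mm. Two flanges 84 mm wide (y) and 18 mm thick, one on the floor and one at the top; a web 20 mm thick runs between them, centred on the flange width.

The I-beam is against the stool's +x side, with their −y faces flush.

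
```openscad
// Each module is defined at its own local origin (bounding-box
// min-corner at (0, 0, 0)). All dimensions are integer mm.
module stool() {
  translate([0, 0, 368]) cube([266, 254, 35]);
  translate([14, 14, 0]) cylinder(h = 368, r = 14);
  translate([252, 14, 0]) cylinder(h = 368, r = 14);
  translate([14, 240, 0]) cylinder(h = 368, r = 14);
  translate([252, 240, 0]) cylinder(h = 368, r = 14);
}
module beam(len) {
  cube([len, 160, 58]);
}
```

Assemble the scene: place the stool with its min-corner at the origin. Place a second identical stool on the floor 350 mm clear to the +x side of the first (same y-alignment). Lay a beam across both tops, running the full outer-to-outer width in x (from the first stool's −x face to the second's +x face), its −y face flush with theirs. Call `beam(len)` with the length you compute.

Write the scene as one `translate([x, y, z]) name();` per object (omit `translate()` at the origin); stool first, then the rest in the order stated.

stool();
translate([616, 0, 0]) stool();
translate([0, 0, 403]) beam(882);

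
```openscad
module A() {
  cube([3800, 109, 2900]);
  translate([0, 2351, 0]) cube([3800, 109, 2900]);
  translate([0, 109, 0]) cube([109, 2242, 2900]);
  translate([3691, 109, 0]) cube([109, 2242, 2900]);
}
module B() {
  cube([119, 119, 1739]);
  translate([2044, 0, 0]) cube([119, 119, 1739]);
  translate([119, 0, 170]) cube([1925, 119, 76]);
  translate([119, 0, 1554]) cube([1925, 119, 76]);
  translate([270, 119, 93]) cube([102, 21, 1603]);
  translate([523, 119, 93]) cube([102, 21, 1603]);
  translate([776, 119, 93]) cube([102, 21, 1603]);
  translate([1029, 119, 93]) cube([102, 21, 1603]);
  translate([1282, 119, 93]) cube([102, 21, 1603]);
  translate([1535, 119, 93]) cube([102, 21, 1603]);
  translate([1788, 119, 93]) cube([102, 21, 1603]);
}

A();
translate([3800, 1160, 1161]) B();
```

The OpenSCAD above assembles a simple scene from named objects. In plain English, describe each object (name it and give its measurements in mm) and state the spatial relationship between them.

A is a box-shaped house frame (walls only): outside footprint 3800×2460 mm, wall height 2900 mm, wall thickness 109 mm. The two y-facing walls run the full x-width; the two x-facing walls fit between the inner faces of the y-facing walls.

B is a fence section. Two 119×119 mm posts, 1739 mm tall, stand on the floor with a clear span of 1925 mm between their inner faces. Two horizontal rails of 119×76 mm section span the gap between the posts with their undersides at z = 170 mm and z = 1554 mm, flush with the posts' −y face. 7 pickets, each 102 mm wide, 21 mm thick and 1603 mm tall, are fixed to the +y face of the rails with their bottoms at z = 93 mm, evenly spaced across the span with equal gaps (rounded down to the nearest mm) at the −x end and between each pair — any rounding remainder accumulates at the +x end.

The fence section is beside the house frame with their tops flush at z = 2900.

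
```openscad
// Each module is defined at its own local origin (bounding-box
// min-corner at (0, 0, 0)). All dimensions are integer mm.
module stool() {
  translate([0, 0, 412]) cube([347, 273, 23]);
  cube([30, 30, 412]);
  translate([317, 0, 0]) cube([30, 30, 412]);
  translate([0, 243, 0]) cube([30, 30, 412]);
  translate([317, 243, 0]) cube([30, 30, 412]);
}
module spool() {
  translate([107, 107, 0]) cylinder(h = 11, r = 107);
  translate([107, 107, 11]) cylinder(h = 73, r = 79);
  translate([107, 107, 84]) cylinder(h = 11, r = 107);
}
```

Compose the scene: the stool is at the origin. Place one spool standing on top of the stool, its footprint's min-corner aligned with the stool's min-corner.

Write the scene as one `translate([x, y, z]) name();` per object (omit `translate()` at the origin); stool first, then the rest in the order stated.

stool();
translate([0, 0, 435]) spool();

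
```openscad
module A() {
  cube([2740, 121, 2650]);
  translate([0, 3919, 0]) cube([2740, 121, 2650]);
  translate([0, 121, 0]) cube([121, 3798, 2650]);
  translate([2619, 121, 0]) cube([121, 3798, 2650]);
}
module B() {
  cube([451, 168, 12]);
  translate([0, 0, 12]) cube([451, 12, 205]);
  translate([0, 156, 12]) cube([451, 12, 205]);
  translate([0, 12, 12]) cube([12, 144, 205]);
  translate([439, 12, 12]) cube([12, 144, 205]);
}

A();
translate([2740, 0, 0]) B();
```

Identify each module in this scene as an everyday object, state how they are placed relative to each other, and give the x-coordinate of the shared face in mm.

A is a house frame. B is an open box. The open box is against the house frame's +x side, with their −y faces flush. The x-coordinate of the shared face is 2740 mm.

The house frame's +x face and the open box's −x face are both at x = 2740 mm.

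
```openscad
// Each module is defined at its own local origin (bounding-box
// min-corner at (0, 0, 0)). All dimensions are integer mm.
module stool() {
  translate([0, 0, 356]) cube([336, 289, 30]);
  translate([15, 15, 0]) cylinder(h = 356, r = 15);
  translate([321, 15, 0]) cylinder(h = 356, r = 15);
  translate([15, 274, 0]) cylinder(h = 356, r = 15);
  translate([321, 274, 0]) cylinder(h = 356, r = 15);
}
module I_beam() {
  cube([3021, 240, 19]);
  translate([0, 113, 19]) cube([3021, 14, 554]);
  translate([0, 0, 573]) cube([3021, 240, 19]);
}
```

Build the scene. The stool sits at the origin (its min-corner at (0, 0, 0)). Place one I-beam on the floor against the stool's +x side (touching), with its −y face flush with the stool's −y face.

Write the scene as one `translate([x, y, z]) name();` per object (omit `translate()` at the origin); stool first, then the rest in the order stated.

stool();
translate([336, 0, 0]) I_beam();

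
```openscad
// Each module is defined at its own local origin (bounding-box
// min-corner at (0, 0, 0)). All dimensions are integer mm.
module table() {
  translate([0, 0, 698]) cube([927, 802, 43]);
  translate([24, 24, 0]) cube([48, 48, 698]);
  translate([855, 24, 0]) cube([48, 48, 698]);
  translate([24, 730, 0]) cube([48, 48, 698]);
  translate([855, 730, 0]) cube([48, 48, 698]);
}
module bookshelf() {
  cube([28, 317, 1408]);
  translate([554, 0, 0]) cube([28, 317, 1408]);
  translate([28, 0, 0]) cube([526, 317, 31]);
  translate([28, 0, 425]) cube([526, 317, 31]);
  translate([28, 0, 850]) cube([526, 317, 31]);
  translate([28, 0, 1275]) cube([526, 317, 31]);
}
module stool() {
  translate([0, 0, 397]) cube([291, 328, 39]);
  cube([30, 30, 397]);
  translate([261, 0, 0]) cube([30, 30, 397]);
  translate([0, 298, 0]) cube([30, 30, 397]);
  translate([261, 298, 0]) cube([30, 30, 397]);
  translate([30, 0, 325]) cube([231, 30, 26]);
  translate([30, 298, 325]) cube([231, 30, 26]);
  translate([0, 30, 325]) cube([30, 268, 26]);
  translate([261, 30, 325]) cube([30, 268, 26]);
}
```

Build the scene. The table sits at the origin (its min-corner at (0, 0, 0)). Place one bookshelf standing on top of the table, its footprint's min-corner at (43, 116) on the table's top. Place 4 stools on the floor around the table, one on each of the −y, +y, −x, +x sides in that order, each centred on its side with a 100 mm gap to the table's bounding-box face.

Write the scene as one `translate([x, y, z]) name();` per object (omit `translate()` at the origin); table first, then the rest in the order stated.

table();
translate([43, 116, 741]) bookshelf();
translate([318, -428, 0]) stool();
translate([318, 902, 0]) stool();
translate([-391, 237, 0]) stool();
translate([1027, 237, 0]) stool();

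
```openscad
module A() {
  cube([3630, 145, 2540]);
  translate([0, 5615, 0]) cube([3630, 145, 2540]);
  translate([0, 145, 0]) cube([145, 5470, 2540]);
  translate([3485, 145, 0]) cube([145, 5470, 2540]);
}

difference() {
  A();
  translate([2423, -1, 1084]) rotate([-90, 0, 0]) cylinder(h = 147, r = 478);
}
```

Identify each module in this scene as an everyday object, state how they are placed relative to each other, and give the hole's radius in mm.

A is a house frame. The house frame has a circular hole through its front wall. The hole's radius is 478 mm.

The subtracted cylinder has r = 478 mm.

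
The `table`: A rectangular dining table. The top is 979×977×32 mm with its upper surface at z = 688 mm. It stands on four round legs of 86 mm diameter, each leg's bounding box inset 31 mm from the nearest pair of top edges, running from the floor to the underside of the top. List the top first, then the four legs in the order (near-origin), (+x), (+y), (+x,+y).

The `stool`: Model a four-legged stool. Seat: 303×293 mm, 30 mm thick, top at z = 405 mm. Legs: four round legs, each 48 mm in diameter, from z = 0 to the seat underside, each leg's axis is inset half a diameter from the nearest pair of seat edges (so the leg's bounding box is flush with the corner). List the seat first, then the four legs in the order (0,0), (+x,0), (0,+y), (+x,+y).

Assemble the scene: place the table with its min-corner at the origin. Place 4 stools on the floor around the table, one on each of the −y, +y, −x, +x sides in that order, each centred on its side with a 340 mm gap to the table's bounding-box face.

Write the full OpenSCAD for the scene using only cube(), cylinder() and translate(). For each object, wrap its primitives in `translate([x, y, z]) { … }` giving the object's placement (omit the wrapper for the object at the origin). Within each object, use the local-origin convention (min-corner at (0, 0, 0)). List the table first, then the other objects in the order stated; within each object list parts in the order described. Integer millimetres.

translate([0, 0, 656]) cube([979, 977, 32]);
translate([74, 74, 0]) cylinder(h = 656, r = 43);
translate([905, 74, 0]) cylinder(h = 656, r = 43);
translate([74, 903, 0]) cylinder(h = 656, r = 43);
translate([905, 903, 0]) cylinder(h = 656, r = 43);
translate([338, -633, 0]) {
  translate([0, 0, 375]) cube([303, 293, 30]);
  translate([24, 24, 0]) cylinder(h = 375, r = 24);
  translate([279, 24, 0]) cylinder(h = 375, r = 24);
  translate([24, 269, 0]) cylinder(h = 375, r = 24);
  translate([279, 269, 0]) cylinder(h = 375, r = 24);
}
translate([338, 1317, 0]) {
  translate([0, 0, 375]) cube([303, 293, 30]);
  translate([24, 24, 0]) cylinder(h = 375, r = 24);
  translate([279, 24, 0]) cylinder(h = 375, r = 24);
  translate([24, 269, 0]) cylinder(h = 375, r = 24);
  translate([279, 269, 0]) cylinder(h = 375, r = 24);
}
translate([-643, 342, 0]) {
  translate([0, 0, 375]) cube([303, 293, 30]);
  translate([24, 24, 0]) cylinder(h = 375, r = 24);
  translate([279, 24, 0]) cylinder(h = 375, r = 24);
  translate([24, 269, 0]) cylinder(h = 375, r = 24);
  translate([279, 269, 0]) cylinder(h = 375, r = 24);
}
translate([1319, 342, 0]) {
  translate([0, 0, 375]) cube([303, 293, 30]);
  translate([24, 24, 0]) cylinder(h = 375, r = 24);
  translate([279, 24, 0]) cylinder(h = 375, r = 24);
  translate([24, 269, 0]) cylinder(h = 375, r = 24);
  translate([279, 269, 0]) cylinder(h = 375, r = 24);
}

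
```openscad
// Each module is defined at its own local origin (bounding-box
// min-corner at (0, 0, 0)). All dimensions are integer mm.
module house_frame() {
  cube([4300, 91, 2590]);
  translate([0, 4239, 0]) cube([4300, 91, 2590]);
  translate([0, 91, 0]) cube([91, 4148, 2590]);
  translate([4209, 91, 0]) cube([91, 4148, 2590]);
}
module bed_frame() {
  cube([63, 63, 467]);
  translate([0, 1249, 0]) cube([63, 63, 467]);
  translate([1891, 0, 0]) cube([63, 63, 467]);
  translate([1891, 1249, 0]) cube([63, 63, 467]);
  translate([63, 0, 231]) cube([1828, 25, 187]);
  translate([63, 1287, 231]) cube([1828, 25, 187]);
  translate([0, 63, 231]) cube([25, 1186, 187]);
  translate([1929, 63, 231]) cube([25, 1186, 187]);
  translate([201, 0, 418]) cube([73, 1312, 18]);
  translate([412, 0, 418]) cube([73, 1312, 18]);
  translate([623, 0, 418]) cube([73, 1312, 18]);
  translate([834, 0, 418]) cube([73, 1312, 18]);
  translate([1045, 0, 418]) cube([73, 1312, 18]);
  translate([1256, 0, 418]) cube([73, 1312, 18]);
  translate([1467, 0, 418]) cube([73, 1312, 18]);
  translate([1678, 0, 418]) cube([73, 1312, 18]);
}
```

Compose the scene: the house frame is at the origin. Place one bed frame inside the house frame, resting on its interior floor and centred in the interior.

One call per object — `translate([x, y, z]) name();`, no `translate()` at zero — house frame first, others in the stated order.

house_frame();
translate([1173, 1509, 0]) bed_frame();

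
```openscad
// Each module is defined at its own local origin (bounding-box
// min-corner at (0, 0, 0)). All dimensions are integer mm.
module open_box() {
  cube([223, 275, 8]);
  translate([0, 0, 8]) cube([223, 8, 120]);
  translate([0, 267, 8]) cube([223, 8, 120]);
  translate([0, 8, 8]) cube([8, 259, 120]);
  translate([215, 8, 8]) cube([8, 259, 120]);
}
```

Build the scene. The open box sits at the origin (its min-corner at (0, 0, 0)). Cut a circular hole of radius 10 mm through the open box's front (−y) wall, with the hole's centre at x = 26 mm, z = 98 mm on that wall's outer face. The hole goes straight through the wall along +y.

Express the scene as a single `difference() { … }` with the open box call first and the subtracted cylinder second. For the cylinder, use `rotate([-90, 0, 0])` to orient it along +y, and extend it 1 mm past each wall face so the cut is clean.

difference() {
  open_box();
  translate([26, -1, 98]) rotate([-90, 0, 0]) cylinder(h = 10, r = 10);
}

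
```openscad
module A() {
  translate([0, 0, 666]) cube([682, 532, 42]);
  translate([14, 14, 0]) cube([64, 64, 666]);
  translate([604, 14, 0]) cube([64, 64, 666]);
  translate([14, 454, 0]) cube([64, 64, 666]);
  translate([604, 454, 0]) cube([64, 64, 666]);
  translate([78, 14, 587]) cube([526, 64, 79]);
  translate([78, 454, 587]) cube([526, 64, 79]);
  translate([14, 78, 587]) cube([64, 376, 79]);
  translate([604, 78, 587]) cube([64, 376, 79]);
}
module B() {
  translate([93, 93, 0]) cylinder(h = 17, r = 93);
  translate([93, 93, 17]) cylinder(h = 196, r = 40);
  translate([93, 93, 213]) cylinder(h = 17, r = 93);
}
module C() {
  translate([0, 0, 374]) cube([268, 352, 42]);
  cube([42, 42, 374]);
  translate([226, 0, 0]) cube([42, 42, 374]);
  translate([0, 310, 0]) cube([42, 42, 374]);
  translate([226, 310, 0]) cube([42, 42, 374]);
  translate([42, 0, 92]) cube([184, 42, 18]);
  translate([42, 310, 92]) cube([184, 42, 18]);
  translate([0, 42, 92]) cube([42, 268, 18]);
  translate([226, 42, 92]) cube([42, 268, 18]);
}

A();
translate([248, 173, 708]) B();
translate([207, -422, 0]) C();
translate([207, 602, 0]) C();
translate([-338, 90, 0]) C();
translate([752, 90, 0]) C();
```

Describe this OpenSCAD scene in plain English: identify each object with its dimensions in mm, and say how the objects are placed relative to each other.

A is a rectangular dining table. The top is 682×532×42 mm with its upper surface at z = 708 mm. It stands on four 64×64 mm square legs, each inset 14 mm from the nearest pair of top edges, running from the floor to the underside of the top. Four apron rails, 64 mm thick and 79 mm tall, run between adjacent legs with their top edges flush with the underside of the top and their outer faces flush with the legs' outer faces.

B is a spool: two coaxial disc flanges of radius 93 mm and thickness 17 mm, joined by a core cylinder of radius 40 mm and height 196 mm. The lower flange rests on z = 0 and the three cylinders share a vertical axis.

C is a four-legged stool. The seat is 268×352 mm, 42 mm thick, top at z = 416 mm. It stands on four square legs, each 42×42 mm in cross-section, from z = 0 to the seat underside, each flush with a corner of the seat. Four stretchers, 42 mm wide and 18 mm tall, connect adjacent legs with their undersides at z = 92 mm, each running between the inner faces of the legs it joins and aligned with the legs' outer faces on the other axis.

The spool is on top of the table, centred. Four stools sit around the table at the −y, +y, −x, +x sides.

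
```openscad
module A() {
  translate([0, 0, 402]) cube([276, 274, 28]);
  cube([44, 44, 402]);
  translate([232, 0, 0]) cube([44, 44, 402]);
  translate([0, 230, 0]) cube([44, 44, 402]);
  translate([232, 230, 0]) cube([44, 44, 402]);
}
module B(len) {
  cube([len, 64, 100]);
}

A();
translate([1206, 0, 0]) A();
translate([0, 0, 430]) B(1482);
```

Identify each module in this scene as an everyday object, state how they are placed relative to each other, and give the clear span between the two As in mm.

Second stool starts at x = 1206; first ends at x = 276; clear span = 1206 − 276 = 930 mm.

A is a stool. B is a beam. A beam spans the tops of two stools. The clear span between the two stools is 930 mm.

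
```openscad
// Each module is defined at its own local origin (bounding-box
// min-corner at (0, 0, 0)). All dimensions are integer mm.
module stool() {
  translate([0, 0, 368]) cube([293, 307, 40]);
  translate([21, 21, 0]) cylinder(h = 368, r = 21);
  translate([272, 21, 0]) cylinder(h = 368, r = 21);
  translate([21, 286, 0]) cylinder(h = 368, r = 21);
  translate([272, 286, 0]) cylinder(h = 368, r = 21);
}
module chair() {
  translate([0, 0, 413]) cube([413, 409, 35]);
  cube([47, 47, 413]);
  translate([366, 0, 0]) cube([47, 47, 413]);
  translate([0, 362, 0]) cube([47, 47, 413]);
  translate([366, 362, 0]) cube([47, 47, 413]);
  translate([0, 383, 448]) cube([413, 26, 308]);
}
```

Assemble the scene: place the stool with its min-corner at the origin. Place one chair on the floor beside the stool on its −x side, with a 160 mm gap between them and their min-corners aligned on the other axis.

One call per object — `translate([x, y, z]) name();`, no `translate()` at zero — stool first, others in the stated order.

stool();
translate([-573, 0, 0]) chair();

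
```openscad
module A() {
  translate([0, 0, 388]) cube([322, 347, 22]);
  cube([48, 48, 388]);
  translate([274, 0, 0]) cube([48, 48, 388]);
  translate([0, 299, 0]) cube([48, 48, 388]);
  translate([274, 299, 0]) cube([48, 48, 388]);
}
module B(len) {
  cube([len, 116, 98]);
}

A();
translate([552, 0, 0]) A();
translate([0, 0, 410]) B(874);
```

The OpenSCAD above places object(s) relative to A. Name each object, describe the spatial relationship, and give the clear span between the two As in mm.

Second stool starts at x = 552; first ends at x = 322; clear span = 552 − 322 = 230 mm.

A is a stool. B is a beam. A beam spans the tops of two stools. The clear span between the two stools is 230 mm.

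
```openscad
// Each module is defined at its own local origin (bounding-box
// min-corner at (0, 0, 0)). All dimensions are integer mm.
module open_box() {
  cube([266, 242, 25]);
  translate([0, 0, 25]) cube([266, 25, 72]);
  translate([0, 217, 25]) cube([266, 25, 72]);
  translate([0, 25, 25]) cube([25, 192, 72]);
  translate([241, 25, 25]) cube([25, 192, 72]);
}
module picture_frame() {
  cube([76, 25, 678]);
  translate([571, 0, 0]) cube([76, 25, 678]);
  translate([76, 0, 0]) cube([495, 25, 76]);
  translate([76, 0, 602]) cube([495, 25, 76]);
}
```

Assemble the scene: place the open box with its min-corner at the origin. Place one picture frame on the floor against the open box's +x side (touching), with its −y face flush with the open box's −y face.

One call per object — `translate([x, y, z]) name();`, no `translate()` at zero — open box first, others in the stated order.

open_box();
translate([266, 0, 0]) picture_frame();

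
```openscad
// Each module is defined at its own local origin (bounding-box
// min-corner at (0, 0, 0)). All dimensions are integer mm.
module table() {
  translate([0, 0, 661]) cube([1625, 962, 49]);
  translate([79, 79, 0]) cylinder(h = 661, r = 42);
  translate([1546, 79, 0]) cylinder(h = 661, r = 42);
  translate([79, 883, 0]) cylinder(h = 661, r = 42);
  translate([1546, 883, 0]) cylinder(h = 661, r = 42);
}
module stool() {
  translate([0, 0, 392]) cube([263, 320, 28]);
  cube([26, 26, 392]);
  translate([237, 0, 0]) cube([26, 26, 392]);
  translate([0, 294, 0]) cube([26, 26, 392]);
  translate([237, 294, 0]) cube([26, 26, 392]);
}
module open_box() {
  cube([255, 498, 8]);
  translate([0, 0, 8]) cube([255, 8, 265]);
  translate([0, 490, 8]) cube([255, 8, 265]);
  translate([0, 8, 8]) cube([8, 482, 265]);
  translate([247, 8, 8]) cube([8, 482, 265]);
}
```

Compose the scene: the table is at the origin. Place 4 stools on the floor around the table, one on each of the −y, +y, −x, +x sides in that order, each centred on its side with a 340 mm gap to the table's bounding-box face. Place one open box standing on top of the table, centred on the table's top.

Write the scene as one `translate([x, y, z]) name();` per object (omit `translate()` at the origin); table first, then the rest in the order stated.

table();
translate([681, -660, 0]) stool();
translate([681, 1302, 0]) stool();
translate([-603, 321, 0]) stool();
translate([1965, 321, 0]) stool();
translate([685, 232, 710]) open_box();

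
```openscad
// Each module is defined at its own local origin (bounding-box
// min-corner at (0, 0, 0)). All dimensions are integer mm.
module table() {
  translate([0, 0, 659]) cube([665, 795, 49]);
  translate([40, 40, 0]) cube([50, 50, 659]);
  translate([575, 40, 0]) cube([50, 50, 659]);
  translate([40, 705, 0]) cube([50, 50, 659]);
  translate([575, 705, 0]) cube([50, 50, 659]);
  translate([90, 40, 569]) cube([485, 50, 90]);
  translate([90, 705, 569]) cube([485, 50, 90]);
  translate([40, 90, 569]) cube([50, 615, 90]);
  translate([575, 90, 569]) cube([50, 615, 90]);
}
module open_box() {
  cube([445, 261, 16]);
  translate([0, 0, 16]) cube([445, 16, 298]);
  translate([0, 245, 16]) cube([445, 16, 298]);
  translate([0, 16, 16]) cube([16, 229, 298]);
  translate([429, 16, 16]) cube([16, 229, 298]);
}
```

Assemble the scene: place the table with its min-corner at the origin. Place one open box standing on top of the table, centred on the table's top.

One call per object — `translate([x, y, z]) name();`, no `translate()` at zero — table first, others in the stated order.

table();
translate([110, 267, 708]) open_box();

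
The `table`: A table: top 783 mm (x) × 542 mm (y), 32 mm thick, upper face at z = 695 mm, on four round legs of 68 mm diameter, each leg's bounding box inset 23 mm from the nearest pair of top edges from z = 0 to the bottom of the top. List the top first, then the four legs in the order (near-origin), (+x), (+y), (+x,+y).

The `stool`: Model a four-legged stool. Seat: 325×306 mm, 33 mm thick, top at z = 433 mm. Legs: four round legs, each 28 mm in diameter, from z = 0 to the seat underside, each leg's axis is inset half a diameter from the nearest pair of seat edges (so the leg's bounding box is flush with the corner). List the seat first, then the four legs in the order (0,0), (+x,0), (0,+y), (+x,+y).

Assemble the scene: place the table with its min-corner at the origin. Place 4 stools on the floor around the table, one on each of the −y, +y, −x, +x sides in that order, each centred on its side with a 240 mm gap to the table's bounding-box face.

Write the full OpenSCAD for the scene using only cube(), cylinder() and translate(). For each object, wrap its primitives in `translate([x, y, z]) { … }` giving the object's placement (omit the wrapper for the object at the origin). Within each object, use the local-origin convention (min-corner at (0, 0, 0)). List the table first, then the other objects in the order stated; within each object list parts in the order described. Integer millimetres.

translate([0, 0, 663]) cube([783, 542, 32]);
translate([57, 57, 0]) cylinder(h = 663, r = 34);
translate([726, 57, 0]) cylinder(h = 663, r = 34);
translate([57, 485, 0]) cylinder(h = 663, r = 34);
translate([726, 485, 0]) cylinder(h = 663, r = 34);
translate([229, -546, 0]) {
  translate([0, 0, 400]) cube([325, 306, 33]);
  translate([14, 14, 0]) cylinder(h = 400, r = 14);
  translate([311, 14, 0]) cylinder(h = 400, r = 14);
  translate([14, 292, 0]) cylinder(h = 400, r = 14);
  translate([311, 292, 0]) cylinder(h = 400, r = 14);
}
translate([229, 782, 0]) {
  translate([0, 0, 400]) cube([325, 306, 33]);
  translate([14, 14, 0]) cylinder(h = 400, r = 14);
  translate([311, 14, 0]) cylinder(h = 400, r = 14);
  translate([14, 292, 0]) cylinder(h = 400, r = 14);
  translate([311, 292, 0]) cylinder(h = 400, r = 14);
}
translate([-565, 118, 0]) {
  translate([0, 0, 400]) cube([325, 306, 33]);
  translate([14, 14, 0]) cylinder(h = 400, r = 14);
  translate([311, 14, 0]) cylinder(h = 400, r = 14);
  translate([14, 292, 0]) cylinder(h = 400, r = 14);
  translate([311, 292, 0]) cylinder(h = 400, r = 14);
}
translate([1023, 118, 0]) {
  translate([0, 0, 400]) cube([325, 306, 33]);
  translate([14, 14, 0]) cylinder(h = 400, r = 14);
  translate([311, 14, 0]) cylinder(h = 400, r = 14);
  translate([14, 292, 0]) cylinder(h = 400, r = 14);
  translate([311, 292, 0]) cylinder(h = 400, r = 14);
}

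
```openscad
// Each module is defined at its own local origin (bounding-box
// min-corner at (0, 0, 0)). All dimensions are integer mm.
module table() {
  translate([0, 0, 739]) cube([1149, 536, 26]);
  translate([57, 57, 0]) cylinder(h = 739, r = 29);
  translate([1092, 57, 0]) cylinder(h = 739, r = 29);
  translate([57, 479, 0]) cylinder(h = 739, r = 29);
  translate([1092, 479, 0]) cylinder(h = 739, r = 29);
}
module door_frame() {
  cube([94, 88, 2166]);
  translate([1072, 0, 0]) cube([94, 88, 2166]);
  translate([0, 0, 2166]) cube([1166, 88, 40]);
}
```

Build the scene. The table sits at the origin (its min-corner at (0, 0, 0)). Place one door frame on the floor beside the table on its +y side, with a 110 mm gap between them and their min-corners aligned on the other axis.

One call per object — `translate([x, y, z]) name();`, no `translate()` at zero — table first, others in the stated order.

table();
translate([0, 646, 0]) door_frame();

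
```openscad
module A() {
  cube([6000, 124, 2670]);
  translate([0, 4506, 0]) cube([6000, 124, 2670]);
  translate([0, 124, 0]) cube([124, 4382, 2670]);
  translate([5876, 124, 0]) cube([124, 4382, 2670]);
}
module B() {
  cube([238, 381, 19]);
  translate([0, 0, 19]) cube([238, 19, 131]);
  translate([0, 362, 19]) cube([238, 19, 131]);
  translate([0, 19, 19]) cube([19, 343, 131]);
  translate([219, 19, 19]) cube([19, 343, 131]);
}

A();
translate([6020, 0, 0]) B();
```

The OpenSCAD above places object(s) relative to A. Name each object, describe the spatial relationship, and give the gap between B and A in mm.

The open box's nearest face is 20 mm from the house frame's +x face.

A is a house frame. B is an open box. The open box is on the floor beside the house frame on its +x side. The gap between the open box and the house frame is 20 mm.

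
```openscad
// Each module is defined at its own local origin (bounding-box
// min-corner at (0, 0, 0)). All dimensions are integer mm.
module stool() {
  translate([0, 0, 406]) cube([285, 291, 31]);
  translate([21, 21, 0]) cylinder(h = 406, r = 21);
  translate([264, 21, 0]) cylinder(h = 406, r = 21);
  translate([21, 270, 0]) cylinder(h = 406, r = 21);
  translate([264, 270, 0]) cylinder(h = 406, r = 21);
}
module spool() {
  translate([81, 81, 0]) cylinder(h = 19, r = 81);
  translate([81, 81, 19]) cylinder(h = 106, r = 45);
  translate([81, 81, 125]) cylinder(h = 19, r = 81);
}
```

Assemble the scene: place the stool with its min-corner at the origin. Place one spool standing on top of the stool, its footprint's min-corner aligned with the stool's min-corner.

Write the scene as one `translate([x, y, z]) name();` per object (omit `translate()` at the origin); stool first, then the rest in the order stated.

stool();
translate([0, 0, 437]) spool();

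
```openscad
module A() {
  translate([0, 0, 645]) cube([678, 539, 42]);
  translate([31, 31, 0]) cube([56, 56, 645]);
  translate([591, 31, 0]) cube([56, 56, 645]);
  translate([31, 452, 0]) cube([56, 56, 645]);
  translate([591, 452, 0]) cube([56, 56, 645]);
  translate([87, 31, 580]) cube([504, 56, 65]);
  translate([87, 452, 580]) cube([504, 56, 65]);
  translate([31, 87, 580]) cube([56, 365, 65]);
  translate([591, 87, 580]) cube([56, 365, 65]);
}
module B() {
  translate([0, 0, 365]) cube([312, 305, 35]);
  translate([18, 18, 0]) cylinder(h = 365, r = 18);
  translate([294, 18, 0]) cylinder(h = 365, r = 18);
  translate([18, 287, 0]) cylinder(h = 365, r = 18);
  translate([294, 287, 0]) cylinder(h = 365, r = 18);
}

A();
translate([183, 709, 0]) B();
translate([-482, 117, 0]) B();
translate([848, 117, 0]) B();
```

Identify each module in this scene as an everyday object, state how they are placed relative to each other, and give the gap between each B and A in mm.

Each stool's nearest face is 170 mm from the table's bounding box.

A is a table. B is a stool. Three stools sit around the table at the +y, −x, +x sides. The gap between each stool and the table is 170 mm.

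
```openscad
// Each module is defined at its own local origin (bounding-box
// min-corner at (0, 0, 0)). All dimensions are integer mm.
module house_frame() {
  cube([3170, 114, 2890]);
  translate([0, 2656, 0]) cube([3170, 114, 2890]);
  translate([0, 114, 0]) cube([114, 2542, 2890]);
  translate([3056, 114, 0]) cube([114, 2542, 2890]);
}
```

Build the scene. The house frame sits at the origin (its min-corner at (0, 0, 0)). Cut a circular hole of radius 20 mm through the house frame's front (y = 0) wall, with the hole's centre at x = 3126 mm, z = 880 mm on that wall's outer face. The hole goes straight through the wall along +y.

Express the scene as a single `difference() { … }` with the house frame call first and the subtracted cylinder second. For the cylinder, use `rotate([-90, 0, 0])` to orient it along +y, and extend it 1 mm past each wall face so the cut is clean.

difference() {
  house_frame();
  translate([3126, -1, 880]) rotate([-90, 0, 0]) cylinder(h = 116, r = 20);
}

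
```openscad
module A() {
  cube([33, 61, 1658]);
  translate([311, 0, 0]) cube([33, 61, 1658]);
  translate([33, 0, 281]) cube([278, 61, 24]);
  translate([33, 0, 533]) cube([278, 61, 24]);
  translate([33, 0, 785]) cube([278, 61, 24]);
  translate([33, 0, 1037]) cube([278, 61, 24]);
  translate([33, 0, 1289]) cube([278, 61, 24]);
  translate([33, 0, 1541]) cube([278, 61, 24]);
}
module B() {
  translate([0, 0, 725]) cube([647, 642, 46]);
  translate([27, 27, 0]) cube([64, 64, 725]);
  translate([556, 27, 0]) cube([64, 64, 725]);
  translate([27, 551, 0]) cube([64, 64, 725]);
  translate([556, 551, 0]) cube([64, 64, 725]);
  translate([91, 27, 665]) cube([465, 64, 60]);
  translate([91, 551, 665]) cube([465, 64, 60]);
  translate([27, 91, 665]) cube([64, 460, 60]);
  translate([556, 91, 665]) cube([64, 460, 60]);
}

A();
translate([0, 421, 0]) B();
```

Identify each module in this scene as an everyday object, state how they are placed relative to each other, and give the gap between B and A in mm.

A is a ladder. B is a table. The table is on the floor beside the ladder on its +y side. The gap between the table and the ladder is 360 mm.

The table's nearest face is 360 mm from the ladder's +y face.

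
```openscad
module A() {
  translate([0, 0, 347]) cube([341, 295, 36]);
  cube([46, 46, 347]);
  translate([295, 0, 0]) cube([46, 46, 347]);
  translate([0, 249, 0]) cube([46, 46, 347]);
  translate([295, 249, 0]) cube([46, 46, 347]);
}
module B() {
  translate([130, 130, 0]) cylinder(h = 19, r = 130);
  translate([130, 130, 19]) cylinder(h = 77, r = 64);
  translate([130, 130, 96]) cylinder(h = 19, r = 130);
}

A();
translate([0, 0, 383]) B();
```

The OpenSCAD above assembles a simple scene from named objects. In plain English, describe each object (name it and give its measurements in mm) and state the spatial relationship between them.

A is a four-legged stool. The seat is a 341×295×36 mm slab whose top surface is at z = 383 mm; four square legs, each 46×46 mm in cross-section, run from the floor (z = 0) to the underside of the seat, each flush with a corner of the seat.

B is a spool: two coaxial disc flanges of radius 130 mm and thickness 19 mm, joined by a core cylinder of radius 64 mm and height 77 mm. The lower flange rests on z = 0 and the three cylinders share a vertical axis.

The spool is on top of the stool.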